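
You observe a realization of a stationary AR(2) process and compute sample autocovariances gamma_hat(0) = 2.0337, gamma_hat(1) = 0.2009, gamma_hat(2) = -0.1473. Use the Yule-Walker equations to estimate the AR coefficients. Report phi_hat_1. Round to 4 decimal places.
\hat\phi_{1} = 0.1070

The Yule-Walker equations for an AR(p) process read, in matrix form,
  Gamma_p phi = r_p,   with   (Gamma_p)_{ij} = gamma(|i - j|),
                       (r_p)_i = gamma(i),   i,j = 1..p.
Substitute the sample gammas (Toeplitz matrix and right-hand side of size 2):
  Gamma_p = [[2.0337, 0.2009], [0.2009, 2.0337]]
  r_p     = [0.2009, -0.1473]
Written out:
  2.0337 phi_1 + 0.2009 phi_2 = 0.2009
  0.2009 phi_1 + 2.0337 phi_2 = -0.1473
Solve by Cramer's rule:
  det = gamma(0)^2 - gamma(1)^2 = (2.0337)^2 - (0.2009)^2 = 4.13593569 - 0.04036081 = 4.09557488
  phi_hat_1 = [gamma(1) gamma(0) - gamma(1) gamma(2)] / det = [(0.2009)(2.0337) - (0.2009)(-0.1473)] / 4.09557488 = 0.4381629 / 4.09557488 = 0.107
  phi_hat_2 = [gamma(0) gamma(2) - gamma(1)^2] / det = [(2.0337)(-0.1473) - (0.2009)^2] / 4.09557488 = -0.33992482 / 4.09557488 = -0.083
So phi_hat = [0.1070, -0.0830].
Therefore phi_hat_1 = 0.1070.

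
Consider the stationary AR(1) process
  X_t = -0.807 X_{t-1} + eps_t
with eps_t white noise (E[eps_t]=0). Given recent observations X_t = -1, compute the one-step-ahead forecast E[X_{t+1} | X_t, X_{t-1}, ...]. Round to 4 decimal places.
E[X_{t+1} \mid \mathcal F_t] = 0.8070

For an AR(p) model X_t = c + sum_i phi_i X_{t-i} + eps_t, the
one-step-ahead conditional mean is
  E[X_{t+1} | X_t, ...] = c + sum_i phi_i X_{t+1-i}.
Substitute known values:
  E[X_{t+1} | ...] = (-0.807) * (-1)
                   = 0.8070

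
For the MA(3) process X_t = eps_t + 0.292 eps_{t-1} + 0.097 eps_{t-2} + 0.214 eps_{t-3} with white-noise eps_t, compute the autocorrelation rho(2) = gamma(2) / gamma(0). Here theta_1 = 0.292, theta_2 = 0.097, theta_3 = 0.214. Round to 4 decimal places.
\rho(2) = 0.1398

For an MA(q) process with theta_0 = 1, the autocovariance is
  gamma(k) = sigma^2 * sum_{i=0..q-k} theta_i * theta_{i+k},
and rho(k) = gamma(k) / gamma(0). Sigma^2 cancels.
  numerator   = (1)*(0.097) + (0.292)*(0.214) = 0.159488.
  denominator = (1)^2 + (0.292)^2 + (0.097)^2 + (0.214)^2 = 1.140469.
  rho(2) = 0.159488 / 1.140469 = 0.1398.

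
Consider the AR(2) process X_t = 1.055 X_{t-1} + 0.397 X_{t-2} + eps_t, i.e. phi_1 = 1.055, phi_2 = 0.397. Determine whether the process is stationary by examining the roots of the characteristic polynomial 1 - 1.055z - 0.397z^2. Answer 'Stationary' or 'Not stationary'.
\text{Not stationary}

The AR(p) characteristic polynomial is P(z) = 1 - 1.055z - 0.397z^2.
Stationarity requires all roots to lie outside the unit circle, i.e. |z| > 1 for every root.
Set 1 + (-1.055) z + (-0.397) z^2 = 0, i.e. a z^2 + b z + c = 0 with a = -0.397, b = -1.055, c = 1.
Discriminant D = b^2 - 4ac = (-1.055)^2 - 4*(-0.397)*1 = 1.113025 - (-1.588) = 2.701025.
D >= 0, so the roots are real: z = (-b +/- sqrt(D)) / (2a) = (1.055 +/- 1.64348) / (-0.794).
  z_1 = (1.055 + 1.64348) / (-0.794) = -3.3986,   |z_1| = 3.3986.
  z_2 = (1.055 - 1.64348) / (-0.794) = 0.7412,   |z_2| = 0.7412.
Moduli of all roots: 3.3986, 0.7412.
All moduli strictly greater than 1? No.
Verdict: Not stationary.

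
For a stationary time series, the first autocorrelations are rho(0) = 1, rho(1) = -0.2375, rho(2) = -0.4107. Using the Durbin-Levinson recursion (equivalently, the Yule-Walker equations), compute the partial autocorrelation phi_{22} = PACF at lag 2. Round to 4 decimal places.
\phi_{22} = -0.4950

The PACF at lag k is phi_{kk}, the last component of the solution
to the Yule-Walker system G_k phi = r_k where
  (G_k)_{ij} = rho(|i - j|), (r_k)_i = rho(i), i,j = 1..k.
Equivalently, Durbin-Levinson gives phi_{kk} iteratively:
  phi_{11} = rho(1)
  phi_{kk} = [rho(k) - sum_{j=1..k-1} phi_{k-1,j} rho(k-j)]
            / [1 - sum_{j=1..k-1} phi_{k-1,j} rho(j)],
  phi_{k,j} = phi_{k-1,j} - phi_{kk} phi_{k-1,k-j},  j = 1..k-1.
Step k = 1:
  phi_11 = rho(1) = -0.2375.
Step k = 2:
  phi_22 = [rho(2) - phi_11 rho(1)] / [1 - phi_11 rho(1)] = [-0.4107 - (-0.2375)(-0.2375)] / [1 - (-0.2375)(-0.2375)]
         = -0.46710625 / 0.94359375 = -0.495.
Therefore phi_{22} = -0.4950.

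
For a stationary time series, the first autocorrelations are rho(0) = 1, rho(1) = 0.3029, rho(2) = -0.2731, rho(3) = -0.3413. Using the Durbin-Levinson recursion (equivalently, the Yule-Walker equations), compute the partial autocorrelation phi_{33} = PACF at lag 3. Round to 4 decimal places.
\phi_{33} = -0.1361

The PACF at lag k is phi_{kk}, the last component of the solution
to the Yule-Walker system G_k phi = r_k where
  (G_k)_{ij} = rho(|i - j|), (r_k)_i = rho(i), i,j = 1..k.
Equivalently, Durbin-Levinson gives phi_{kk} iteratively:
  phi_{11} = rho(1)
  phi_{kk} = [rho(k) - sum_{j=1..k-1} phi_{k-1,j} rho(k-j)]
            / [1 - sum_{j=1..k-1} phi_{k-1,j} rho(j)],
  phi_{k,j} = phi_{k-1,j} - phi_{kk} phi_{k-1,k-j},  j = 1..k-1.
Step k = 1:
  phi_11 = rho(1) = 0.3029.
Step k = 2:
  phi_22 = [rho(2) - phi_11 rho(1)] / [1 - phi_11 rho(1)] = [-0.2731 - (0.3029)(0.3029)] / [1 - (0.3029)(0.3029)]
         = -0.36484841 / 0.90825159 = -0.401704.
  Update: phi_21 = phi_11 - phi_22 phi_11 = 0.3029 - (-0.401704)(0.3029) = 0.424576.
Step k = 3:
  phi_33 = [rho(3) - phi_21 rho(2) - phi_22 rho(1)] / [1 - phi_21 rho(1) - phi_22 rho(2)]
    numerator   = -0.3413 - (0.424576)(-0.2731) - (-0.401704)(0.3029) = -0.10367207
    denominator = 1 - (0.424576)(0.3029) - (-0.401704)(-0.2731) = 0.76169048
  phi_33 = -0.10367207 / 0.76169048 = -0.1361.
Therefore phi_{33} = -0.1361.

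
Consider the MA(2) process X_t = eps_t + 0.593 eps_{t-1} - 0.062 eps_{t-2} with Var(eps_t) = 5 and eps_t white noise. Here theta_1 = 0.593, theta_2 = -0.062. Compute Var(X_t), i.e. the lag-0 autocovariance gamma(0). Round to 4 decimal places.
\gamma(0) = 6.7775

For an MA(q) process X_t = eps_t + sum_i theta_i eps_{t-i} with
Var(eps_t) = sigma^2, the variance is
  gamma(0) = sigma^2 * (1 + sum_i theta_i^2).
  sum_i theta_i^2 = (0.593)^2 + (-0.062)^2 = 0.351649 + 0.003844 = 0.355493.
  gamma(0) = 5 * (1 + 0.355493) = 5 * 1.355493 = 6.777465, which rounds to 6.7775.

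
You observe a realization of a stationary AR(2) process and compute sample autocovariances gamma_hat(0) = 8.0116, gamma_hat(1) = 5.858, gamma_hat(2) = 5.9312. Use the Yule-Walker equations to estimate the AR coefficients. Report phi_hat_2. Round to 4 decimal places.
\hat\phi_{2} = 0.4420

The Yule-Walker equations for an AR(p) process read, in matrix form,
  Gamma_p phi = r_p,   with   (Gamma_p)_{ij} = gamma(|i - j|),
                       (r_p)_i = gamma(i),   i,j = 1..p.
Substitute the sample gammas (Toeplitz matrix and right-hand side of size 2):
  Gamma_p = [[8.0116, 5.858], [5.858, 8.0116]]
  r_p     = [5.858, 5.9312]
Written out:
  8.0116 phi_1 + 5.858 phi_2 = 5.858
  5.858 phi_1 + 8.0116 phi_2 = 5.9312
Solve by Cramer's rule:
  det = gamma(0)^2 - gamma(1)^2 = (8.0116)^2 - (5.858)^2 = 64.18573456 - 34.316164 = 29.86957056
  phi_hat_1 = [gamma(1) gamma(0) - gamma(1) gamma(2)] / det = [(5.858)(8.0116) - (5.858)(5.9312)] / 29.86957056 = 12.1869832 / 29.86957056 = 0.408
  phi_hat_2 = [gamma(0) gamma(2) - gamma(1)^2] / det = [(8.0116)(5.9312) - (5.858)^2] / 29.86957056 = 13.20223792 / 29.86957056 = 0.442
So phi_hat = [0.4080, 0.4420].
Therefore phi_hat_2 = 0.4420.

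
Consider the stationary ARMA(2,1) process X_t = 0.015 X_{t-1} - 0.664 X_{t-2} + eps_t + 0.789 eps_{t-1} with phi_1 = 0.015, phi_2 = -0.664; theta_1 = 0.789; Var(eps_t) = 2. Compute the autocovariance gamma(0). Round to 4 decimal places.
\gamma(0) = 5.8554

Multiply the model equation by X_{t-k} and take expectations. With theta_0 = psi_0 = 1 and psi_j the MA(infinity) weights, this gives
  gamma(k) - sum_i phi_i gamma(k-i) = c_k,
  c_k = sigma^2 * sum_{j=k..q} theta_j psi_{j-k}   (c_k = 0 for k > q),
using gamma(-m) = gamma(m).
psi-weights needed (psi_j = theta_j + sum_i phi_i psi_{j-i}):
  psi_1 = theta_1 + phi_1 = 0.789 + (0.015) = 0.804
Right-hand sides:
  c_0 = sigma^2 (1 + theta_1 psi_1) = 2 * (1 + (0.789)(0.804)) = 2 * 1.634356 = 3.268712
  c_1 = sigma^2 theta_1 = 2 * (0.789) = 1.578
  c_2 = 0
Equations for k = 0, 1, 2 (AR order 2, c_2 = 0):
  (E0) gamma(0) = phi_1 gamma(1) + phi_2 gamma(2) + c_0
  (E1) gamma(1) = phi_1 gamma(0) + phi_2 gamma(1) + c_1
  (E2) gamma(2) = phi_1 gamma(1) + phi_2 gamma(0)
From (E1): gamma(1) = A gamma(0) + B with
  A = phi_1 / (1 - phi_2) = 0.015 / 1.664 = 0.009014,   B = c_1 / (1 - phi_2) = 1.578 / 1.664 = 0.948317.
Insert (E2) into (E0): gamma(0) (1 - phi_2^2) = phi_1 (1 + phi_2) gamma(1) + c_0.
  phi_1 (1 + phi_2) = (0.015)(0.336) = 0.00504,   1 - phi_2^2 = 0.559104.
Replace gamma(1) by A gamma(0) + B and collect gamma(0):
  gamma(0) [0.559104 - (0.00504)(0.009014)] = (0.00504)(0.948317) + 3.268712
  gamma(0) * 0.559059 = 3.273492
  gamma(0) = 3.273492 / 0.559059 = 5.855364.
Therefore gamma(0) = 5.8554 (to 4 decimal places).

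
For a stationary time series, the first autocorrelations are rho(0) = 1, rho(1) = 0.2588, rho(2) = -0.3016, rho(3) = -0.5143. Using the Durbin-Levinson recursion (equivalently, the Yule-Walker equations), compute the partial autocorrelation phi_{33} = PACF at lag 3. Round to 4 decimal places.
\phi_{33} = -0.3850

The PACF at lag k is phi_{kk}, the last component of the solution
to the Yule-Walker system G_k phi = r_k where
  (G_k)_{ij} = rho(|i - j|), (r_k)_i = rho(i), i,j = 1..k.
Equivalently, Durbin-Levinson gives phi_{kk} iteratively:
  phi_{11} = rho(1)
  phi_{kk} = [rho(k) - sum_{j=1..k-1} phi_{k-1,j} rho(k-j)]
            / [1 - sum_{j=1..k-1} phi_{k-1,j} rho(j)],
  phi_{k,j} = phi_{k-1,j} - phi_{kk} phi_{k-1,k-j},  j = 1..k-1.
Step k = 1:
  phi_11 = rho(1) = 0.2588.
Step k = 2:
  phi_22 = [rho(2) - phi_11 rho(1)] / [1 - phi_11 rho(1)] = [-0.3016 - (0.2588)(0.2588)] / [1 - (0.2588)(0.2588)]
         = -0.36857744 / 0.93302256 = -0.395036.
  Update: phi_21 = phi_11 - phi_22 phi_11 = 0.2588 - (-0.395036)(0.2588) = 0.361035.
Step k = 3:
  phi_33 = [rho(3) - phi_21 rho(2) - phi_22 rho(1)] / [1 - phi_21 rho(1) - phi_22 rho(2)]
    numerator   = -0.5143 - (0.361035)(-0.3016) - (-0.395036)(0.2588) = -0.30317645
    denominator = 1 - (0.361035)(0.2588) - (-0.395036)(-0.3016) = 0.78742123
  phi_33 = -0.30317645 / 0.78742123 = -0.385.
Therefore phi_{33} = -0.3850.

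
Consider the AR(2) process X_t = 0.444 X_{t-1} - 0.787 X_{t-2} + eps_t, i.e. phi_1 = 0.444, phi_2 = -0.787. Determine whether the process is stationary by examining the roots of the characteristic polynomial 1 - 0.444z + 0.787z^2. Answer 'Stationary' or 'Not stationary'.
\text{Stationary}

The AR(p) characteristic polynomial is P(z) = 1 - 0.444z + 0.787z^2.
Stationarity requires all roots to lie outside the unit circle, i.e. |z| > 1 for every root.
Set 1 + (-0.444) z + (0.787) z^2 = 0, i.e. a z^2 + b z + c = 0 with a = 0.787, b = -0.444, c = 1.
Discriminant D = b^2 - 4ac = (-0.444)^2 - 4*(0.787)*1 = 0.197136 - (3.148) = -2.950864.
D < 0, so the roots are the complex-conjugate pair z = (-b +/- i sqrt(-D)) / (2a) = 0.2821 +/- 1.0914i.
For a conjugate pair |z|^2 = z * conj(z) = (product of roots) = c/a = 1/(0.787) = 1.270648, so |z| = sqrt(1.270648) = 1.1272 for both roots.
Moduli of all roots: 1.1272, 1.1272.
All moduli strictly greater than 1? Yes.
Verdict: Stationary.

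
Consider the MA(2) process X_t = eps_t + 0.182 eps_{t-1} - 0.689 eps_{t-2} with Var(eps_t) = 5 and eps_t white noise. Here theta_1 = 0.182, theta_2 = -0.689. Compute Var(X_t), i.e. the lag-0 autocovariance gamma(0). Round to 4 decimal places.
\gamma(0) = 7.5392

For an MA(q) process X_t = eps_t + sum_i theta_i eps_{t-i} with
Var(eps_t) = sigma^2, the variance is
  gamma(0) = sigma^2 * (1 + sum_i theta_i^2).
  sum_i theta_i^2 = (0.182)^2 + (-0.689)^2 = 0.033124 + 0.474721 = 0.507845.
  gamma(0) = 5 * (1 + 0.507845) = 5 * 1.507845 = 7.539225, which rounds to 7.5392.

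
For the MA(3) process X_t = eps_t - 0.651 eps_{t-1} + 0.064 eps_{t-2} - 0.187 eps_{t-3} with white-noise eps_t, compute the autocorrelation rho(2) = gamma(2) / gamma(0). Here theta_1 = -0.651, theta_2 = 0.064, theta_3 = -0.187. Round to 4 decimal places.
\rho(2) = 0.1270

For an MA(q) process with theta_0 = 1, the autocovariance is
  gamma(k) = sigma^2 * sum_{i=0..q-k} theta_i * theta_{i+k},
and rho(k) = gamma(k) / gamma(0). Sigma^2 cancels.
  numerator   = (1)*(0.064) + (-0.651)*(-0.187) = 0.185737.
  denominator = (1)^2 + (-0.651)^2 + (0.064)^2 + (-0.187)^2 = 1.462866.
  rho(2) = 0.185737 / 1.462866 = 0.1270.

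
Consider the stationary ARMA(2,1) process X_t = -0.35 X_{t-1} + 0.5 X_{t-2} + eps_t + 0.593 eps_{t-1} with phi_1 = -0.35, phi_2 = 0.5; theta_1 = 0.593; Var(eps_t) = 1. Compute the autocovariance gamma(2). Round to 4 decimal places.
\gamma(2) = 0.6005

Multiply the model equation by X_{t-k} and take expectations. With theta_0 = psi_0 = 1 and psi_j the MA(infinity) weights, this gives
  gamma(k) - sum_i phi_i gamma(k-i) = c_k,
  c_k = sigma^2 * sum_{j=k..q} theta_j psi_{j-k}   (c_k = 0 for k > q),
using gamma(-m) = gamma(m).
psi-weights needed (psi_j = theta_j + sum_i phi_i psi_{j-i}):
  psi_1 = theta_1 + phi_1 = 0.593 + (-0.35) = 0.243
Right-hand sides:
  c_0 = sigma^2 (1 + theta_1 psi_1) = 1 * (1 + (0.593)(0.243)) = 1 * 1.144099 = 1.144099
  c_1 = sigma^2 theta_1 = 1 * (0.593) = 0.593
  c_2 = 0
Equations for k = 0, 1, 2 (AR order 2, c_2 = 0):
  (E0) gamma(0) = phi_1 gamma(1) + phi_2 gamma(2) + c_0
  (E1) gamma(1) = phi_1 gamma(0) + phi_2 gamma(1) + c_1
  (E2) gamma(2) = phi_1 gamma(1) + phi_2 gamma(0)
From (E1): gamma(1) = A gamma(0) + B with
  A = phi_1 / (1 - phi_2) = -0.35 / 0.5 = -0.7,   B = c_1 / (1 - phi_2) = 0.593 / 0.5 = 1.186.
Insert (E2) into (E0): gamma(0) (1 - phi_2^2) = phi_1 (1 + phi_2) gamma(1) + c_0.
  phi_1 (1 + phi_2) = (-0.35)(1.5) = -0.525,   1 - phi_2^2 = 0.75.
Replace gamma(1) by A gamma(0) + B and collect gamma(0):
  gamma(0) [0.75 - (-0.525)(-0.7)] = (-0.525)(1.186) + 1.144099
  gamma(0) * 0.3825 = 0.521449
  gamma(0) = 0.521449 / 0.3825 = 1.363265.
  gamma(1) = A gamma(0) + B = (-0.7)(1.363265) + (1.186) = 0.231714.
  gamma(2) = phi_1 gamma(1) + phi_2 gamma(0) = (-0.35)(0.231714) + (0.5)(1.363265) = 0.600533.
Therefore gamma(2) = 0.6005 (to 4 decimal places).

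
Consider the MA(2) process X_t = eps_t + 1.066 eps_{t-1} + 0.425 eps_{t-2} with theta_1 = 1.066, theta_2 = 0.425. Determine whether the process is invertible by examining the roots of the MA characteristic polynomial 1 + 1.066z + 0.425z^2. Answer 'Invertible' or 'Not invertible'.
\text{Invertible}

The MA(q) characteristic polynomial is P(z) = 1 + 1.066z + 0.425z^2.
Invertibility requires all roots to lie outside the unit circle, i.e. |z| > 1 for every root.
Set 1 + (1.066) z + (0.425) z^2 = 0, i.e. a z^2 + b z + c = 0 with a = 0.425, b = 1.066, c = 1.
Discriminant D = b^2 - 4ac = (1.066)^2 - 4*(0.425)*1 = 1.136356 - (1.7) = -0.563644.
D < 0, so the roots are the complex-conjugate pair z = (-b +/- i sqrt(-D)) / (2a) = -1.2541 +/- 0.8832i.
For a conjugate pair |z|^2 = z * conj(z) = (product of roots) = c/a = 1/(0.425) = 2.352941, so |z| = sqrt(2.352941) = 1.5339 for both roots.
Moduli of all roots: 1.5339, 1.5339.
All moduli strictly greater than 1? Yes.
Verdict: Invertible.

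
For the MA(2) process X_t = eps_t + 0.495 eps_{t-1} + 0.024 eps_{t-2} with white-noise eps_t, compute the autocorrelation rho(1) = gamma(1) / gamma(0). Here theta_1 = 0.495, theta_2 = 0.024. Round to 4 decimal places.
\rho(1) = 0.4069

For an MA(q) process with theta_0 = 1, the autocovariance is
  gamma(k) = sigma^2 * sum_{i=0..q-k} theta_i * theta_{i+k},
and rho(k) = gamma(k) / gamma(0). Sigma^2 cancels.
  numerator   = (1)*(0.495) + (0.495)*(0.024) = 0.50688.
  denominator = (1)^2 + (0.495)^2 + (0.024)^2 = 1.245601.
  rho(1) = 0.50688 / 1.245601 = 0.4069.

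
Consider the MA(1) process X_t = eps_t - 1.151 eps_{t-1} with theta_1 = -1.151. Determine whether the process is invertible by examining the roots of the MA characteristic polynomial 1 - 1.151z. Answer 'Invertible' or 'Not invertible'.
\text{Not invertible}

The MA(q) characteristic polynomial is P(z) = 1 - 1.151z.
Invertibility requires all roots to lie outside the unit circle, i.e. |z| > 1 for every root.
This is linear in z: 1 + (-1.151) z = 0  =>  z = -1/(-1.151) = 0.86881,  |z| = 0.86881.
Moduli of all roots: 0.8688.
All moduli strictly greater than 1? No.
Verdict: Not invertible.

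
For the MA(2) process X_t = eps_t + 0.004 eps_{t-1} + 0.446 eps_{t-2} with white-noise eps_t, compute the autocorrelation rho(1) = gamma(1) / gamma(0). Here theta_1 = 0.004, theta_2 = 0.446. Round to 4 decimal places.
\rho(1) = 0.0048

For an MA(q) process with theta_0 = 1, the autocovariance is
  gamma(k) = sigma^2 * sum_{i=0..q-k} theta_i * theta_{i+k},
and rho(k) = gamma(k) / gamma(0). Sigma^2 cancels.
  numerator   = (1)*(0.004) + (0.004)*(0.446) = 0.005784.
  denominator = (1)^2 + (0.004)^2 + (0.446)^2 = 1.198932.
  rho(1) = 0.005784 / 1.198932 = 0.0048.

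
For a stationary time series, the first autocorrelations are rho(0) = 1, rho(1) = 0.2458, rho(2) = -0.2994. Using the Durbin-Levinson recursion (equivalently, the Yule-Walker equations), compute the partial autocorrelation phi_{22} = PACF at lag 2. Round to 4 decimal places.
\phi_{22} = -0.3830

The PACF at lag k is phi_{kk}, the last component of the solution
to the Yule-Walker system G_k phi = r_k where
  (G_k)_{ij} = rho(|i - j|), (r_k)_i = rho(i), i,j = 1..k.
Equivalently, Durbin-Levinson gives phi_{kk} iteratively:
  phi_{11} = rho(1)
  phi_{kk} = [rho(k) - sum_{j=1..k-1} phi_{k-1,j} rho(k-j)]
            / [1 - sum_{j=1..k-1} phi_{k-1,j} rho(j)],
  phi_{k,j} = phi_{k-1,j} - phi_{kk} phi_{k-1,k-j},  j = 1..k-1.
Step k = 1:
  phi_11 = rho(1) = 0.2458.
Step k = 2:
  phi_22 = [rho(2) - phi_11 rho(1)] / [1 - phi_11 rho(1)] = [-0.2994 - (0.2458)(0.2458)] / [1 - (0.2458)(0.2458)]
         = -0.35981764 / 0.93958236 = -0.383.
Therefore phi_{22} = -0.3830.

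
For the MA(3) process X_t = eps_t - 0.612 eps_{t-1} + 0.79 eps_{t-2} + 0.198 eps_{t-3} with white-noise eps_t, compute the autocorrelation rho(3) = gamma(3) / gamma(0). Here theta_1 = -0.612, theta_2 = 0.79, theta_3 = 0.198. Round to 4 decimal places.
\rho(3) = 0.0972

For an MA(q) process with theta_0 = 1, the autocovariance is
  gamma(k) = sigma^2 * sum_{i=0..q-k} theta_i * theta_{i+k},
and rho(k) = gamma(k) / gamma(0). Sigma^2 cancels.
  numerator   = (1)*(0.198) = 0.198.
  denominator = (1)^2 + (-0.612)^2 + (0.79)^2 + (0.198)^2 = 2.037848.
  rho(3) = 0.198 / 2.037848 = 0.0972.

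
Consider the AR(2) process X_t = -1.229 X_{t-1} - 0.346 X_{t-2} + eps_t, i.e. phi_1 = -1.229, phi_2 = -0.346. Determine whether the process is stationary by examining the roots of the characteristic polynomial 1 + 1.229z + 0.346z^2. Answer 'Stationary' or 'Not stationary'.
\text{Stationary}

The AR(p) characteristic polynomial is P(z) = 1 + 1.229z + 0.346z^2.
Stationarity requires all roots to lie outside the unit circle, i.e. |z| > 1 for every root.
Set 1 + (1.229) z + (0.346) z^2 = 0, i.e. a z^2 + b z + c = 0 with a = 0.346, b = 1.229, c = 1.
Discriminant D = b^2 - 4ac = (1.229)^2 - 4*(0.346)*1 = 1.510441 - (1.384) = 0.126441.
D >= 0, so the roots are real: z = (-b +/- sqrt(D)) / (2a) = (-1.229 +/- 0.355585) / (0.692).
  z_1 = (-1.229 + 0.355585) / (0.692) = -1.2622,   |z_1| = 1.2622.
  z_2 = (-1.229 - 0.355585) / (0.692) = -2.2899,   |z_2| = 2.2899.
Moduli of all roots: 1.2622, 2.2899.
All moduli strictly greater than 1? Yes.
Verdict: Stationary.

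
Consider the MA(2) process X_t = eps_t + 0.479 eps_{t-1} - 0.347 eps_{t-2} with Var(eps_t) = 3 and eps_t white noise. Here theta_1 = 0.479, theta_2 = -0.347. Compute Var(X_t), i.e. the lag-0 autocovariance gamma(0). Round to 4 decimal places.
\gamma(0) = 4.0496

For an MA(q) process X_t = eps_t + sum_i theta_i eps_{t-i} with
Var(eps_t) = sigma^2, the variance is
  gamma(0) = sigma^2 * (1 + sum_i theta_i^2).
  sum_i theta_i^2 = (0.479)^2 + (-0.347)^2 = 0.229441 + 0.120409 = 0.34985.
  gamma(0) = 3 * (1 + 0.34985) = 3 * 1.34985 = 4.04955, which rounds to 4.0496.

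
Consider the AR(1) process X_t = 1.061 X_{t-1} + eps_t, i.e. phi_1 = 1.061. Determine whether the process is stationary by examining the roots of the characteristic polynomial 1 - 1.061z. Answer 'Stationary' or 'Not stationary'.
\text{Not stationary}

The AR(p) characteristic polynomial is P(z) = 1 - 1.061z.
Stationarity requires all roots to lie outside the unit circle, i.e. |z| > 1 for every root.
This is linear in z: 1 + (-1.061) z = 0  =>  z = -1/(-1.061) = 0.942507,  |z| = 0.942507.
Moduli of all roots: 0.9425.
All moduli strictly greater than 1? No.
Verdict: Not stationary.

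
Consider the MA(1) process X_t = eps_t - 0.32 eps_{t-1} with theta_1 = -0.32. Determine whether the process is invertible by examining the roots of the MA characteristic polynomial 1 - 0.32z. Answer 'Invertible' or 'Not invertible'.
\text{Invertible}

The MA(q) characteristic polynomial is P(z) = 1 - 0.32z.
Invertibility requires all roots to lie outside the unit circle, i.e. |z| > 1 for every root.
This is linear in z: 1 + (-0.32) z = 0  =>  z = -1/(-0.32) = 3.125,  |z| = 3.125.
Moduli of all roots: 3.1250.
All moduli strictly greater than 1? Yes.
Verdict: Invertible.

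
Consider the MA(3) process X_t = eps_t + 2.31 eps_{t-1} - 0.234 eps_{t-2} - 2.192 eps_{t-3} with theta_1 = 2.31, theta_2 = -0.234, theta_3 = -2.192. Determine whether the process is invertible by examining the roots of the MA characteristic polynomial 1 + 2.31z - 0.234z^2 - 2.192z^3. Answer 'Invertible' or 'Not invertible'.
\text{Not invertible}

The MA(q) characteristic polynomial is P(z) = 1 + 2.31z - 0.234z^2 - 2.192z^3.
Invertibility requires all roots to lie outside the unit circle, i.e. |z| > 1 for every root.
Degree 3: look for a simple real root z0 first, then factor out (1 - z/z0) and solve the remaining quadratic.
Testing z0 = -0.625: P(-0.625) = 1 + (2.31)(-0.625) + (-0.234)(-0.625)^2 + (-2.192)(-0.625)^3
  = 1 + (-1.44375) + (-0.091406) + (0.535156) = 0.  So z_0 = -0.625 is a root, |z_0| = 0.625.
Divide out the factor (1 + 1.6 z) = (1 - z/z0) (since 1/z0 = -1.6):
  P(z) = (1 + 1.6 z)(1 + (0.71) z + (-1.37) z^2)
  [check: z-coef 0.71 - (-1.6) = 2.31; z^2-coef -1.37 - (-1.6)(0.71) = -0.234; z^3-coef -(-1.6)(-1.37) = -2.192.]
Remaining roots from the quadratic factor 1 + (0.71) z + (-1.37) z^2:
  Set 1 + (0.71) z + (-1.37) z^2 = 0, i.e. a z^2 + b z + c = 0 with a = -1.37, b = 0.71, c = 1.
  Discriminant D = b^2 - 4ac = (0.71)^2 - 4*(-1.37)*1 = 0.5041 - (-5.48) = 5.9841.
  D >= 0, so the roots are real: z = (-b +/- sqrt(D)) / (2a) = (-0.71 +/- 2.446242) / (-2.74).
    z_1 = (-0.71 + 2.446242) / (-2.74) = -0.6337,   |z_1| = 0.6337.
    z_2 = (-0.71 - 2.446242) / (-2.74) = 1.1519,   |z_2| = 1.1519.
Moduli of all roots: 0.6250, 0.6337, 1.1519.
All moduli strictly greater than 1? No.
Verdict: Not invertible.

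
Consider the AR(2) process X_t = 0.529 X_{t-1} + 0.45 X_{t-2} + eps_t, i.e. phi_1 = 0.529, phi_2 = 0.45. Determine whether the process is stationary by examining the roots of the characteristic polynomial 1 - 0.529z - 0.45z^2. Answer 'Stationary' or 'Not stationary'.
\text{Stationary}

The AR(p) characteristic polynomial is P(z) = 1 - 0.529z - 0.45z^2.
Stationarity requires all roots to lie outside the unit circle, i.e. |z| > 1 for every root.
Set 1 + (-0.529) z + (-0.45) z^2 = 0, i.e. a z^2 + b z + c = 0 with a = -0.45, b = -0.529, c = 1.
Discriminant D = b^2 - 4ac = (-0.529)^2 - 4*(-0.45)*1 = 0.279841 - (-1.8) = 2.079841.
D >= 0, so the roots are real: z = (-b +/- sqrt(D)) / (2a) = (0.529 +/- 1.442165) / (-0.9).
  z_1 = (0.529 + 1.442165) / (-0.9) = -2.1902,   |z_1| = 2.1902.
  z_2 = (0.529 - 1.442165) / (-0.9) = 1.0146,   |z_2| = 1.0146.
Moduli of all roots: 2.1902, 1.0146.
All moduli strictly greater than 1? Yes.
Verdict: Stationary.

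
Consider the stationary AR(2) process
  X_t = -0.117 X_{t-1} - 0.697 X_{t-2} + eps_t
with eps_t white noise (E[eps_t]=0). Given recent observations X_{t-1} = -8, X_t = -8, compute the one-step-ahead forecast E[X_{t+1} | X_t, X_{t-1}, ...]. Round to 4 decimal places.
E[X_{t+1} \mid \mathcal F_t] = 6.5120

For an AR(p) model X_t = c + sum_i phi_i X_{t-i} + eps_t, the
one-step-ahead conditional mean is
  E[X_{t+1} | X_t, ...] = c + sum_i phi_i X_{t+1-i}.
Substitute known values:
  E[X_{t+1} | ...] = (-0.117) * (-8) + (-0.697) * (-8)
                   = 6.5120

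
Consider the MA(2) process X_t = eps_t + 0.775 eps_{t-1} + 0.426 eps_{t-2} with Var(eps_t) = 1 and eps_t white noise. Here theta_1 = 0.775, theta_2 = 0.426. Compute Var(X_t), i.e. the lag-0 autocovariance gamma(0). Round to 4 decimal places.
\gamma(0) = 1.7821

For an MA(q) process X_t = eps_t + sum_i theta_i eps_{t-i} with
Var(eps_t) = sigma^2, the variance is
  gamma(0) = sigma^2 * (1 + sum_i theta_i^2).
  sum_i theta_i^2 = (0.775)^2 + (0.426)^2 = 0.600625 + 0.181476 = 0.782101.
  gamma(0) = 1 * (1 + 0.782101) = 1 * 1.782101 = 1.782101, which rounds to 1.7821.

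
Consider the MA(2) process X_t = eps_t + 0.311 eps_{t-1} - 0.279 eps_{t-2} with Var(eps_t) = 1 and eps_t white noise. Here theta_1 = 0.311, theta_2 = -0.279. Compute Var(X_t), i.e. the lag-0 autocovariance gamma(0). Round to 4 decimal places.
\gamma(0) = 1.1746

For an MA(q) process X_t = eps_t + sum_i theta_i eps_{t-i} with
Var(eps_t) = sigma^2, the variance is
  gamma(0) = sigma^2 * (1 + sum_i theta_i^2).
  sum_i theta_i^2 = (0.311)^2 + (-0.279)^2 = 0.096721 + 0.077841 = 0.174562.
  gamma(0) = 1 * (1 + 0.174562) = 1 * 1.174562 = 1.174562, which rounds to 1.1746.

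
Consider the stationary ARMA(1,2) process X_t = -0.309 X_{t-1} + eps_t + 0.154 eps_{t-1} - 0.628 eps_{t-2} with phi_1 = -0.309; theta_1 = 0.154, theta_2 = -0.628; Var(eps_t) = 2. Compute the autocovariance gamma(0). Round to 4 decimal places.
\gamma(0) = 2.7921

Multiply the model equation by X_{t-k} and take expectations. With theta_0 = psi_0 = 1 and psi_j the MA(infinity) weights, this gives
  gamma(k) - sum_i phi_i gamma(k-i) = c_k,
  c_k = sigma^2 * sum_{j=k..q} theta_j psi_{j-k}   (c_k = 0 for k > q),
using gamma(-m) = gamma(m).
psi-weights needed (psi_j = theta_j + sum_i phi_i psi_{j-i}):
  psi_1 = theta_1 + phi_1 = 0.154 + (-0.309) = -0.155
  psi_2 = theta_2 + phi_1 psi_1 = -0.628 + (-0.309)(-0.155) = -0.580105
Right-hand sides:
  c_0 = sigma^2 (1 + theta_1 psi_1 + theta_2 psi_2) = 2 * (1 + (0.154)(-0.155) + (-0.628)(-0.580105)) = 2 * 1.340436 = 2.680872
  c_1 = sigma^2 (theta_1 + theta_2 psi_1) = 2 * (0.154 + (-0.628)(-0.155)) = 0.50268
  c_2 = sigma^2 theta_2 = 2 * (-0.628) = -1.256
Equations for k = 0 and k = 1 (AR order 1):
  gamma(0) = phi_1 gamma(1) + c_0
  gamma(1) = phi_1 gamma(0) + c_1
Substituting the second into the first: gamma(0) (1 - phi_1^2) = c_0 + phi_1 c_1, so
  gamma(0) = (c_0 + phi_1 c_1) / (1 - phi_1^2) = (2.680872 + (-0.309)(0.50268)) / (1 - (-0.309)^2) = 2.525544 / 0.904519 = 2.79214.
Therefore gamma(0) = 2.7921 (to 4 decimal places).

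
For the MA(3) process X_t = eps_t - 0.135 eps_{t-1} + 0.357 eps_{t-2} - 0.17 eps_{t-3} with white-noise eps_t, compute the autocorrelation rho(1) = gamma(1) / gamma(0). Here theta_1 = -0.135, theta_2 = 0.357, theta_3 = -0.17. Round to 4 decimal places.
\rho(1) = -0.2076

For an MA(q) process with theta_0 = 1, the autocovariance is
  gamma(k) = sigma^2 * sum_{i=0..q-k} theta_i * theta_{i+k},
and rho(k) = gamma(k) / gamma(0). Sigma^2 cancels.
  numerator   = (1)*(-0.135) + (-0.135)*(0.357) + (0.357)*(-0.17) = -0.243885.
  denominator = (1)^2 + (-0.135)^2 + (0.357)^2 + (-0.17)^2 = 1.174574.
  rho(1) = -0.243885 / 1.174574 = -0.2076.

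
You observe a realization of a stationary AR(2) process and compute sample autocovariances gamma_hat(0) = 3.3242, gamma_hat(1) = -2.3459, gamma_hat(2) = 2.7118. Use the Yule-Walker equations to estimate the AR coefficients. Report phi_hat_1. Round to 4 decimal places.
\hat\phi_{1} = -0.2590

The Yule-Walker equations for an AR(p) process read, in matrix form,
  Gamma_p phi = r_p,   with   (Gamma_p)_{ij} = gamma(|i - j|),
                       (r_p)_i = gamma(i),   i,j = 1..p.
Substitute the sample gammas (Toeplitz matrix and right-hand side of size 2):
  Gamma_p = [[3.3242, -2.3459], [-2.3459, 3.3242]]
  r_p     = [-2.3459, 2.7118]
Written out:
  3.3242 phi_1 - 2.3459 phi_2 = -2.3459
  -2.3459 phi_1 + 3.3242 phi_2 = 2.7118
Solve by Cramer's rule:
  det = gamma(0)^2 - gamma(1)^2 = (3.3242)^2 - (-2.3459)^2 = 11.05030564 - 5.50324681 = 5.54705883
  phi_hat_1 = [gamma(1) gamma(0) - gamma(1) gamma(2)] / det = [(-2.3459)(3.3242) - (-2.3459)(2.7118)] / 5.54705883 = -1.43662916 / 5.54705883 = -0.259
  phi_hat_2 = [gamma(0) gamma(2) - gamma(1)^2] / det = [(3.3242)(2.7118) - (-2.3459)^2] / 5.54705883 = 3.51131875 / 5.54705883 = 0.633
So phi_hat = [-0.2590, 0.6330].
Therefore phi_hat_1 = -0.2590.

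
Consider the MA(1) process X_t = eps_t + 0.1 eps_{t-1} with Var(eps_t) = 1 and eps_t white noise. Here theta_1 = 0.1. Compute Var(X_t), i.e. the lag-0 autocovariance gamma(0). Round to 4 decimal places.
\gamma(0) = 1.0100

For an MA(q) process X_t = eps_t + sum_i theta_i eps_{t-i} with
Var(eps_t) = sigma^2, the variance is
  gamma(0) = sigma^2 * (1 + sum_i theta_i^2).
  sum_i theta_i^2 = (0.1)^2 = 0.01.
  gamma(0) = 1 * (1 + 0.01) = 1 * 1.01 = 1.01, which rounds to 1.0100.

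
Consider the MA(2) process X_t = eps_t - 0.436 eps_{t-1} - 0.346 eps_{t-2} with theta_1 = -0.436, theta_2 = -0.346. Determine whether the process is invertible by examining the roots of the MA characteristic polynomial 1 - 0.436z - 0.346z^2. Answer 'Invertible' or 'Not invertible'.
\text{Invertible}

The MA(q) characteristic polynomial is P(z) = 1 - 0.436z - 0.346z^2.
Invertibility requires all roots to lie outside the unit circle, i.e. |z| > 1 for every root.
Set 1 + (-0.436) z + (-0.346) z^2 = 0, i.e. a z^2 + b z + c = 0 with a = -0.346, b = -0.436, c = 1.
Discriminant D = b^2 - 4ac = (-0.436)^2 - 4*(-0.346)*1 = 0.190096 - (-1.384) = 1.574096.
D >= 0, so the roots are real: z = (-b +/- sqrt(D)) / (2a) = (0.436 +/- 1.25463) / (-0.692).
  z_1 = (0.436 + 1.25463) / (-0.692) = -2.4431,   |z_1| = 2.4431.
  z_2 = (0.436 - 1.25463) / (-0.692) = 1.183,   |z_2| = 1.183.
Moduli of all roots: 2.4431, 1.1830.
All moduli strictly greater than 1? Yes.
Verdict: Invertible.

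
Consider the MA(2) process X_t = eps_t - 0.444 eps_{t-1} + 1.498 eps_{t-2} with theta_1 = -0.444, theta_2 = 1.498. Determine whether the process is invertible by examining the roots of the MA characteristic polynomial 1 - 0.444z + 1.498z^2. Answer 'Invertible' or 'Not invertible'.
\text{Not invertible}

The MA(q) characteristic polynomial is P(z) = 1 - 0.444z + 1.498z^2.
Invertibility requires all roots to lie outside the unit circle, i.e. |z| > 1 for every root.
Set 1 + (-0.444) z + (1.498) z^2 = 0, i.e. a z^2 + b z + c = 0 with a = 1.498, b = -0.444, c = 1.
Discriminant D = b^2 - 4ac = (-0.444)^2 - 4*(1.498)*1 = 0.197136 - (5.992) = -5.794864.
D < 0, so the roots are the complex-conjugate pair z = (-b +/- i sqrt(-D)) / (2a) = 0.1482 +/- 0.8035i.
For a conjugate pair |z|^2 = z * conj(z) = (product of roots) = c/a = 1/(1.498) = 0.667557, so |z| = sqrt(0.667557) = 0.817 for both roots.
Moduli of all roots: 0.8170, 0.8170.
All moduli strictly greater than 1? No.
Verdict: Not invertible.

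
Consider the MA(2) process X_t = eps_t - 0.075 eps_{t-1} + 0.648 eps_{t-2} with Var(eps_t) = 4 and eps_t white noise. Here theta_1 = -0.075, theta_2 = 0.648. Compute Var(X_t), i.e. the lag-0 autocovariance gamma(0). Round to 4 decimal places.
\gamma(0) = 5.7021

For an MA(q) process X_t = eps_t + sum_i theta_i eps_{t-i} with
Var(eps_t) = sigma^2, the variance is
  gamma(0) = sigma^2 * (1 + sum_i theta_i^2).
  sum_i theta_i^2 = (-0.075)^2 + (0.648)^2 = 0.005625 + 0.419904 = 0.425529.
  gamma(0) = 4 * (1 + 0.425529) = 4 * 1.425529 = 5.702116, which rounds to 5.7021.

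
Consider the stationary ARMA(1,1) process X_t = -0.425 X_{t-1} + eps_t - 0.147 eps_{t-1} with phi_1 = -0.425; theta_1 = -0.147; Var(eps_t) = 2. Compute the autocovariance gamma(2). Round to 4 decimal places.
\gamma(2) = 0.6305

Multiply the model equation by X_{t-k} and take expectations. With theta_0 = psi_0 = 1 and psi_j the MA(infinity) weights, this gives
  gamma(k) - sum_i phi_i gamma(k-i) = c_k,
  c_k = sigma^2 * sum_{j=k..q} theta_j psi_{j-k}   (c_k = 0 for k > q),
using gamma(-m) = gamma(m).
psi-weights needed (psi_j = theta_j + sum_i phi_i psi_{j-i}):
  psi_1 = theta_1 + phi_1 = -0.147 + (-0.425) = -0.572
Right-hand sides:
  c_0 = sigma^2 (1 + theta_1 psi_1) = 2 * (1 + (-0.147)(-0.572)) = 2 * 1.084084 = 2.168168
  c_1 = sigma^2 theta_1 = 2 * (-0.147) = -0.294
  c_2 = 0
Equations for k = 0 and k = 1 (AR order 1):
  gamma(0) = phi_1 gamma(1) + c_0
  gamma(1) = phi_1 gamma(0) + c_1
Substituting the second into the first: gamma(0) (1 - phi_1^2) = c_0 + phi_1 c_1, so
  gamma(0) = (c_0 + phi_1 c_1) / (1 - phi_1^2) = (2.168168 + (-0.425)(-0.294)) / (1 - (-0.425)^2) = 2.293118 / 0.819375 = 2.798618.
  gamma(1) = phi_1 gamma(0) + c_1 = (-0.425)(2.798618) + (-0.294) = -1.483413.
For k = 2 (> q): gamma(2) = phi_1 gamma(1) = (-0.425)(-1.483413) = 0.63045.
Therefore gamma(2) = 0.6305 (to 4 decimal places).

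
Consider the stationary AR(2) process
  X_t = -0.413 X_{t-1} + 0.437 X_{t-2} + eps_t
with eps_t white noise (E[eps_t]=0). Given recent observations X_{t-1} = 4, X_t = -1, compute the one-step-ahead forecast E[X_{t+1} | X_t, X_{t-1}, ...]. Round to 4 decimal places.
E[X_{t+1} \mid \mathcal F_t] = 2.1610

For an AR(p) model X_t = c + sum_i phi_i X_{t-i} + eps_t, the
one-step-ahead conditional mean is
  E[X_{t+1} | X_t, ...] = c + sum_i phi_i X_{t+1-i}.
Substitute known values:
  E[X_{t+1} | ...] = (-0.413) * (-1) + (0.437) * (4)
                   = 2.1610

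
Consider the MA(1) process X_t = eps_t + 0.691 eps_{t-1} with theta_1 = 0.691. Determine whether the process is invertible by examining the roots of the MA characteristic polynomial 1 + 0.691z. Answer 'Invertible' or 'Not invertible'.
\text{Invertible}

The MA(q) characteristic polynomial is P(z) = 1 + 0.691z.
Invertibility requires all roots to lie outside the unit circle, i.e. |z| > 1 for every root.
This is linear in z: 1 + (0.691) z = 0  =>  z = -1/(0.691) = -1.447178,  |z| = 1.447178.
Moduli of all roots: 1.4472.
All moduli strictly greater than 1? Yes.
Verdict: Invertible.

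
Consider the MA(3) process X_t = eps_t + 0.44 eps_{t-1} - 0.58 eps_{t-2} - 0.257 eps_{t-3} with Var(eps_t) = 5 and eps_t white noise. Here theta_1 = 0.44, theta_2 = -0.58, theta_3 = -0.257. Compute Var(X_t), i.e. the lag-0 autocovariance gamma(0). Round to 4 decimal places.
\gamma(0) = 7.9802

For an MA(q) process X_t = eps_t + sum_i theta_i eps_{t-i} with
Var(eps_t) = sigma^2, the variance is
  gamma(0) = sigma^2 * (1 + sum_i theta_i^2).
  sum_i theta_i^2 = (0.44)^2 + (-0.58)^2 + (-0.257)^2 = 0.1936 + 0.3364 + 0.066049 = 0.596049.
  gamma(0) = 5 * (1 + 0.596049) = 5 * 1.596049 = 7.980245, which rounds to 7.9802.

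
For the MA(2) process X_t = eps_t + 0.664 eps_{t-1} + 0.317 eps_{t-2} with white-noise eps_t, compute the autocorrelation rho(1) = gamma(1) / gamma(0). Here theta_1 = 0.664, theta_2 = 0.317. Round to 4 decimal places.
\rho(1) = 0.5673

For an MA(q) process with theta_0 = 1, the autocovariance is
  gamma(k) = sigma^2 * sum_{i=0..q-k} theta_i * theta_{i+k},
and rho(k) = gamma(k) / gamma(0). Sigma^2 cancels.
  numerator   = (1)*(0.664) + (0.664)*(0.317) = 0.874488.
  denominator = (1)^2 + (0.664)^2 + (0.317)^2 = 1.541385.
  rho(1) = 0.874488 / 1.541385 = 0.5673.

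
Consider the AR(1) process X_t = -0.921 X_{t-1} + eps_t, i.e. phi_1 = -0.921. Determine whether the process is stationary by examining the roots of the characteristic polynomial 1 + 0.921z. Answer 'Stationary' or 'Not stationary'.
\text{Stationary}

The AR(p) characteristic polynomial is P(z) = 1 + 0.921z.
Stationarity requires all roots to lie outside the unit circle, i.e. |z| > 1 for every root.
This is linear in z: 1 + (0.921) z = 0  =>  z = -1/(0.921) = -1.085776,  |z| = 1.085776.
Moduli of all roots: 1.0858.
All moduli strictly greater than 1? Yes.
Verdict: Stationary.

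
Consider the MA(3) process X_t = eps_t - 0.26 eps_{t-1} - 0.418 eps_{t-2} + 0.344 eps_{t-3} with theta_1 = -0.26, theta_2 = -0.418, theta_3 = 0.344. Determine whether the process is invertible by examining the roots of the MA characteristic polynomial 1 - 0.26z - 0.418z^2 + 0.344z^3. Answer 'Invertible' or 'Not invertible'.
\text{Invertible}

The MA(q) characteristic polynomial is P(z) = 1 - 0.26z - 0.418z^2 + 0.344z^3.
Invertibility requires all roots to lie outside the unit circle, i.e. |z| > 1 for every root.
Degree 3: look for a simple real root z0 first, then factor out (1 - z/z0) and solve the remaining quadratic.
Testing z0 = -1.25: P(-1.25) = 1 + (-0.26)(-1.25) + (-0.418)(-1.25)^2 + (0.344)(-1.25)^3
  = 1 + (0.325) + (-0.653125) + (-0.671875) = 0.  So z_0 = -1.25 is a root, |z_0| = 1.25.
Divide out the factor (1 + 0.8 z) = (1 - z/z0) (since 1/z0 = -0.8):
  P(z) = (1 + 0.8 z)(1 + (-1.06) z + (0.43) z^2)
  [check: z-coef -1.06 - (-0.8) = -0.26; z^2-coef 0.43 - (-0.8)(-1.06) = -0.418; z^3-coef -(-0.8)(0.43) = 0.344.]
Remaining roots from the quadratic factor 1 + (-1.06) z + (0.43) z^2:
  Set 1 + (-1.06) z + (0.43) z^2 = 0, i.e. a z^2 + b z + c = 0 with a = 0.43, b = -1.06, c = 1.
  Discriminant D = b^2 - 4ac = (-1.06)^2 - 4*(0.43)*1 = 1.1236 - (1.72) = -0.5964.
  D < 0, so the roots are the complex-conjugate pair z = (-b +/- i sqrt(-D)) / (2a) = 1.2326 +/- 0.898i.
  For a conjugate pair |z|^2 = z * conj(z) = (product of roots) = c/a = 1/(0.43) = 2.325581, so |z| = sqrt(2.325581) = 1.525 for both roots.
Moduli of all roots: 1.2500, 1.5250, 1.5250.
All moduli strictly greater than 1? Yes.
Verdict: Invertible.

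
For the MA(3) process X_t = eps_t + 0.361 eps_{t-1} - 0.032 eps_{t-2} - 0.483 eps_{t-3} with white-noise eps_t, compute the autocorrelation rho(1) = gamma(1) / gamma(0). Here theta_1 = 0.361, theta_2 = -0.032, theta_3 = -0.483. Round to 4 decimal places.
\rho(1) = 0.2674

For an MA(q) process with theta_0 = 1, the autocovariance is
  gamma(k) = sigma^2 * sum_{i=0..q-k} theta_i * theta_{i+k},
and rho(k) = gamma(k) / gamma(0). Sigma^2 cancels.
  numerator   = (1)*(0.361) + (0.361)*(-0.032) + (-0.032)*(-0.483) = 0.364904.
  denominator = (1)^2 + (0.361)^2 + (-0.032)^2 + (-0.483)^2 = 1.364634.
  rho(1) = 0.364904 / 1.364634 = 0.2674.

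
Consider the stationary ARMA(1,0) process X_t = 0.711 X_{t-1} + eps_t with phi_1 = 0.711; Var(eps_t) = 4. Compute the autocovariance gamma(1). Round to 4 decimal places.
\gamma(1) = 5.7515

Multiply the model equation by X_{t-k} and take expectations. With theta_0 = psi_0 = 1 and psi_j the MA(infinity) weights, this gives
  gamma(k) - sum_i phi_i gamma(k-i) = c_k,
  c_k = sigma^2 * sum_{j=k..q} theta_j psi_{j-k}   (c_k = 0 for k > q),
using gamma(-m) = gamma(m).
Pure AR (q = 0): c_0 = sigma^2 = 4, c_k = 0 for k >= 1.
Equations for k = 0 and k = 1 (AR order 1):
  gamma(0) = phi_1 gamma(1) + c_0
  gamma(1) = phi_1 gamma(0) + c_1
Substituting the second into the first: gamma(0) (1 - phi_1^2) = c_0 + phi_1 c_1, so
  gamma(0) = c_0 / (1 - phi_1^2) = 4 / (1 - (0.711)^2) = 4 / 0.494479 = 8.089322.
  gamma(1) = phi_1 gamma(0) = (0.711)(8.089322) = 5.751508.
Therefore gamma(1) = 5.7515 (to 4 decimal places).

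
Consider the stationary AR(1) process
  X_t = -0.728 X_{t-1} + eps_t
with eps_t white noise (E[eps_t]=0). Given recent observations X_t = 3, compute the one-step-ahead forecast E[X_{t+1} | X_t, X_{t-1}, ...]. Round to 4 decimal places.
E[X_{t+1} \mid \mathcal F_t] = -2.1840

For an AR(p) model X_t = c + sum_i phi_i X_{t-i} + eps_t, the
one-step-ahead conditional mean is
  E[X_{t+1} | X_t, ...] = c + sum_i phi_i X_{t+1-i}.
Substitute known values:
  E[X_{t+1} | ...] = (-0.728) * (3)
                   = -2.1840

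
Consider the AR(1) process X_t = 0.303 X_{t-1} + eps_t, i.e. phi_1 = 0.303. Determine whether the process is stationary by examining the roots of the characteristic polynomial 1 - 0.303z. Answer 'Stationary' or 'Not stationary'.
\text{Stationary}

The AR(p) characteristic polynomial is P(z) = 1 - 0.303z.
Stationarity requires all roots to lie outside the unit circle, i.e. |z| > 1 for every root.
This is linear in z: 1 + (-0.303) z = 0  =>  z = -1/(-0.303) = 3.30033,  |z| = 3.30033.
Moduli of all roots: 3.3003.
All moduli strictly greater than 1? Yes.
Verdict: Stationary.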